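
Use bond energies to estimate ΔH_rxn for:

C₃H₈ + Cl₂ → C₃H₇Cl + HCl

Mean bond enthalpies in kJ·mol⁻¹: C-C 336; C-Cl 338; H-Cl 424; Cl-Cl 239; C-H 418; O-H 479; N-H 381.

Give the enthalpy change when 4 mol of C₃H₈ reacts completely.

ΔH = −420 kJ

Bonds broken (reactants):
  C-C: 2 × 336 = 672
  C-H: 8 × 418 = 3344
  Cl-Cl: 1 × 239 = 239
  Σ(broken) = 4255 kJ
Bonds formed (products):
  C-C: 2 × 336 = 672
  C-Cl: 1 × 338 = 338
  C-H: 7 × 418 = 2926
  H-Cl: 1 × 424 = 424
  Σ(formed) = 4360 kJ
ΔH = Σ(broken) − Σ(formed) = 4255 − 4360 = −105 kJ
For 4× the reaction as written: 4 × (−105) = −420 kJ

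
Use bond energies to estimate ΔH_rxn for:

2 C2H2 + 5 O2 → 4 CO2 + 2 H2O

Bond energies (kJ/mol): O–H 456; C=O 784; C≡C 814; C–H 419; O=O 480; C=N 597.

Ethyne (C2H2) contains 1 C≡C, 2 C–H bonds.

Bonds broken (reactants):
  C≡C: 2 × 814 = 1628
  C–H: 4 × 419 = 1676
  O=O: 5 × 480 = 2400
  Σ(broken) = 5704 kJ
Bonds formed (products):
  C=O: 8 × 784 = 6272
  O–H: 4 × 456 = 1824
  Σ(formed) = 8096 kJ
ΔH = Σ(broken) − Σ(formed) = 5704 − 8096 = −2392 kJ

ΔH ≈ −2392 kJ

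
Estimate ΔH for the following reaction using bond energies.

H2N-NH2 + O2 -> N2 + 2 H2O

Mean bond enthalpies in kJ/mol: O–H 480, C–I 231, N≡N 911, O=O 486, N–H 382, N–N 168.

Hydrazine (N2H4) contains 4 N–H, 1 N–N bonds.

Bonds broken (reactants):
  N–H: 4 × 382 = 1528
  N–N: 1 × 168 = 168
  O=O: 1 × 486 = 486
  Σ(broken) = 2182 kJ
Bonds formed (products):
  N≡N: 1 × 911 = 911
  O–H: 4 × 480 = 1920
  Σ(formed) = 2831 kJ
ΔH = Σ(broken) − Σ(formed) = 2182 − 2831 = −649 kJ

ΔH ≈ −649 kJ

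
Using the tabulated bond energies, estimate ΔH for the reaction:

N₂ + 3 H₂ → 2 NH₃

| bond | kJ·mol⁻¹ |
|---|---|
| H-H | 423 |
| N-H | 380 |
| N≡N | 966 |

Bonds broken (reactants):
  H-H: 3 × 423 = 1269
  N≡N: 1 × 966 = 966
  Σ(broken) = 2235 kJ
Bonds formed (products):
  N-H: 6 × 380 = 2280
  Σ(formed) = 2280 kJ
ΔH = Σ(broken) − Σ(formed) = 2235 − 2280 = −45 kJ

ΔH ≈ −45 kJ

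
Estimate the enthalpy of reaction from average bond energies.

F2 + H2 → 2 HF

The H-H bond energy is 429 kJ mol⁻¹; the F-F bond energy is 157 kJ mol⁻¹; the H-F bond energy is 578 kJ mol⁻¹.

ΔH ≈ −570 kJ

Bonds broken (reactants):
  F-F: 1 × 157 = 157
  H-H: 1 × 429 = 429
  Σ(broken) = 586 kJ
Bonds formed (products):
  H-F: 2 × 578 = 1156
  Σ(formed) = 1156 kJ
ΔH = Σ(broken) − Σ(formed) = 586 − 1156 = −570 kJ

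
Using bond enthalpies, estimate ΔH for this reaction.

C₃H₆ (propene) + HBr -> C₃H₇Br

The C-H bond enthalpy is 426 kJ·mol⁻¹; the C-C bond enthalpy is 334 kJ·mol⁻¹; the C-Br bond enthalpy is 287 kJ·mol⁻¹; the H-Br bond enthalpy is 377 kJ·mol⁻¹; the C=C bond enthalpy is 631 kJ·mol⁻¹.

Bonds broken (reactants):
  C-C: 1 × 334 = 334
  C-H: 6 × 426 = 2556
  C=C: 1 × 631 = 631
  H-Br: 1 × 377 = 377
  Σ(broken) = 3898 kJ
Bonds formed (products):
  C-Br: 1 × 287 = 287
  C-C: 2 × 334 = 668
  C-H: 7 × 426 = 2982
  Σ(formed) = 3937 kJ
ΔH = Σ(broken) − Σ(formed) = 3898 − 3937 = −39 kJ

ΔH ≈ −39 kJ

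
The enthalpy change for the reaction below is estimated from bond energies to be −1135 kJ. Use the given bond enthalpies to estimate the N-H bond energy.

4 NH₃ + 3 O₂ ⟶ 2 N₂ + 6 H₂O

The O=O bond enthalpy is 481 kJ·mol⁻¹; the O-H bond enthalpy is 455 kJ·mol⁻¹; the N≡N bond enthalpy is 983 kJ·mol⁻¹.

Let D be the N-H bond energy.
Σ(broken) = 12×D + 3×481 = 1443 + 12D
Σ(formed) = 2×983 + 12×455 = 7426
ΔH = Σ(broken) − Σ(formed) = (1443 + 12D) − (7426) = −5983 + 12D
Setting this equal to −1135 kJ gives 12D = 4848, so D = 404 kJ/mol.

D(N-H) ≈ 404 kJ/mol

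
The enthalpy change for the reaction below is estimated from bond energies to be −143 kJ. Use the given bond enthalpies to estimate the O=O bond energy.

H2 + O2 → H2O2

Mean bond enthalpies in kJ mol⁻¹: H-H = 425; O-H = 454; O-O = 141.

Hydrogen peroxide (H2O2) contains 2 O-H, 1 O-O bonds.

Let D be the O=O bond energy.
Σ(broken) = 1×425 + 1×D = 425 + D
Σ(formed) = 2×454 + 1×141 = 1049
ΔH = Σ(broken) − Σ(formed) = (425 + D) − (1049) = −624 + D
Setting this equal to −143 kJ gives D = 481 kJ/mol.

D(O=O) ≈ 481 kJ/mol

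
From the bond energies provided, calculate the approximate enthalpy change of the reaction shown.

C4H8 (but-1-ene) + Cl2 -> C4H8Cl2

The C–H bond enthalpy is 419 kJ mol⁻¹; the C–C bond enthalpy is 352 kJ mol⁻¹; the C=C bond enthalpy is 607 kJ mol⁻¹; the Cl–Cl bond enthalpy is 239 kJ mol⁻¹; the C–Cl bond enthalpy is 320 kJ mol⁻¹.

ΔH ≈ −146 kJ

Bonds broken (reactants):
  C–C: 2 × 352 = 704
  C–H: 8 × 419 = 3352
  C=C: 1 × 607 = 607
  Cl–Cl: 1 × 239 = 239
  Σ(broken) = 4902 kJ
Bonds formed (products):
  C–C: 3 × 352 = 1056
  C–Cl: 2 × 320 = 640
  C–H: 8 × 419 = 3352
  Σ(formed) = 5048 kJ
ΔH = Σ(broken) − Σ(formed) = 4902 − 5048 = −146 kJ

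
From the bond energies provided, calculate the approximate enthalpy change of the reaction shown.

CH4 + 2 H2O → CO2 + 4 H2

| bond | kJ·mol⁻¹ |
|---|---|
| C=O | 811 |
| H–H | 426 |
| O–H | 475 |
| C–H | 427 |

ΔH ≈ +282 kJ

Bonds broken (reactants):
  C–H: 4 × 427 = 1708
  O–H: 4 × 475 = 1900
  Σ(broken) = 3608 kJ
Bonds formed (products):
  C=O: 2 × 811 = 1622
  H–H: 4 × 426 = 1704
  Σ(formed) = 3326 kJ
ΔH = Σ(broken) − Σ(formed) = 3608 − 3326 = +282 kJ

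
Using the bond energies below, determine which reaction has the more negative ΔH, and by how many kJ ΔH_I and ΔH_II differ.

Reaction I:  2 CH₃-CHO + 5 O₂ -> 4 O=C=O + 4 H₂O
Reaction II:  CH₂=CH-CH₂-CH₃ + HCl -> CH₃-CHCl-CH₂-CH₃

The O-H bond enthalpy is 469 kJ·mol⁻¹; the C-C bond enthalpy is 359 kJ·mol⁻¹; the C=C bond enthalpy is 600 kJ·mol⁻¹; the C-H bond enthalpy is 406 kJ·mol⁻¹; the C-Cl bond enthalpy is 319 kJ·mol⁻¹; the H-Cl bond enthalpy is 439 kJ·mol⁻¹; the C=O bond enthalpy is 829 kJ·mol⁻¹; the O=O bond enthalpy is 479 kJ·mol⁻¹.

Reaction I, by 2320 kJ

Reaction I:
  Bonds broken (reactants):
    C-C: 2 × 359 = 718
    C-H: 8 × 406 = 3248
    C=O: 2 × 829 = 1658
    O=O: 5 × 479 = 2395
    Σ(broken) = 8019 kJ
  Bonds formed (products):
    C=O: 8 × 829 = 6632
    O-H: 8 × 469 = 3752
    Σ(formed) = 10384 kJ
  ΔH_I = 8019 − 10384 = −2365 kJ
Reaction II:
  Bonds broken (reactants):
    C-C: 2 × 359 = 718
    C-H: 8 × 406 = 3248
    C=C: 1 × 600 = 600
    H-Cl: 1 × 439 = 439
    Σ(broken) = 5005 kJ
  Bonds formed (products):
    C-C: 3 × 359 = 1077
    C-Cl: 1 × 319 = 319
    C-H: 9 × 406 = 3654
    Σ(formed) = 5050 kJ
  ΔH_II = 5005 − 5050 = −45 kJ
ΔH_I − ΔH_II = −2320 kJ, so reaction I has the more negative ΔH; |ΔH_I − ΔH_II| = 2320 kJ.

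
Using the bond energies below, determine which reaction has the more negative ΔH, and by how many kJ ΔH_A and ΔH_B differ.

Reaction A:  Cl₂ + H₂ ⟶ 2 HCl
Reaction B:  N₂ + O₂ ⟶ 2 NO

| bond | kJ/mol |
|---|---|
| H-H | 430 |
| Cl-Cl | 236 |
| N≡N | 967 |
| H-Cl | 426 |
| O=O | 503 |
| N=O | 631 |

Reaction A, by 394 kJ

Reaction A:
  Bonds broken (reactants):
    Cl-Cl: 1 × 236 = 236
    H-H: 1 × 430 = 430
    Σ(broken) = 666 kJ
  Bonds formed (products):
    H-Cl: 2 × 426 = 852
    Σ(formed) = 852 kJ
  ΔH_A = 666 − 852 = −186 kJ
Reaction B:
  Bonds broken (reactants):
    N≡N: 1 × 967 = 967
    O=O: 1 × 503 = 503
    Σ(broken) = 1470 kJ
  Bonds formed (products):
    N=O: 2 × 631 = 1262
    Σ(formed) = 1262 kJ
  ΔH_B = 1470 − 1262 = +208 kJ
ΔH_A − ΔH_B = −394 kJ, so reaction A has the more negative ΔH; |ΔH_A − ΔH_B| = 394 kJ.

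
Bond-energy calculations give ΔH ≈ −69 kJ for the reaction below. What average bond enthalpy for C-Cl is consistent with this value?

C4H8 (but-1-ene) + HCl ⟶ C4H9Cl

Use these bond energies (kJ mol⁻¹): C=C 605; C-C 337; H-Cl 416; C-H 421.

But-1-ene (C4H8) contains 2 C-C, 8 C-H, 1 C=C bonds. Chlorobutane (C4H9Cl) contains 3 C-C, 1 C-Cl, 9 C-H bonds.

D(C-Cl) ≈ 332 kJ/mol

Let D be the C-Cl bond energy.
Σ(broken) = 2×337 + 8×421 + 1×605 + 1×416 = 5063
Σ(formed) = 3×337 + 1×D + 9×421 = 4800 + D
ΔH = Σ(broken) − Σ(formed) = (5063) − (4800 + D) = +263 − D
Setting this equal to −69 kJ gives D = 332 kJ/mol.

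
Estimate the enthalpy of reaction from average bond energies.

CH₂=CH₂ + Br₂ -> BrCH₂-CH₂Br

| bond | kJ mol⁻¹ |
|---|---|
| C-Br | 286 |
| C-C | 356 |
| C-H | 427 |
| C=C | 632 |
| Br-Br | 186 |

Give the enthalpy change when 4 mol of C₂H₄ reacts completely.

ΔH = −440 kJ

Bonds broken (reactants):
  Br-Br: 1 × 186 = 186
  C-H: 4 × 427 = 1708
  C=C: 1 × 632 = 632
  Σ(broken) = 2526 kJ
Bonds formed (products):
  C-Br: 2 × 286 = 572
  C-C: 1 × 356 = 356
  C-H: 4 × 427 = 1708
  Σ(formed) = 2636 kJ
ΔH = Σ(broken) − Σ(formed) = 2526 − 2636 = −110 kJ
For 4× the reaction as written: 4 × (−110) = −440 kJ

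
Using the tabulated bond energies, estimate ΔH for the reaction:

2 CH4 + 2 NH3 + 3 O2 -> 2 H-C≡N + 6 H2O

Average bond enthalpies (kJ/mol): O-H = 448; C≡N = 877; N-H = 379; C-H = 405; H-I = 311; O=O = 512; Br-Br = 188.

ΔH ≈ −890 kJ

Bonds broken (reactants):
  C-H: 8 × 405 = 3240
  N-H: 6 × 379 = 2274
  O=O: 3 × 512 = 1536
  Σ(broken) = 7050 kJ
Bonds formed (products):
  C≡N: 2 × 877 = 1754
  C-H: 2 × 405 = 810
  O-H: 12 × 448 = 5376
  Σ(formed) = 7940 kJ
ΔH = Σ(broken) − Σ(formed) = 7050 − 7940 = −890 kJ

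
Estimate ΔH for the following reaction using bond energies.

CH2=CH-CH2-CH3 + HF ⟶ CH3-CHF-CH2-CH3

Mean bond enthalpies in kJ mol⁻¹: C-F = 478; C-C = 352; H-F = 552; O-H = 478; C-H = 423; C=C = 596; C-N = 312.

Bonds broken (reactants):
  C-C: 2 × 352 = 704
  C-H: 8 × 423 = 3384
  C=C: 1 × 596 = 596
  H-F: 1 × 552 = 552
  Σ(broken) = 5236 kJ
Bonds formed (products):
  C-C: 3 × 352 = 1056
  C-F: 1 × 478 = 478
  C-H: 9 × 423 = 3807
  Σ(formed) = 5341 kJ
ΔH = Σ(broken) − Σ(formed) = 5236 − 5341 = −105 kJ

ΔH ≈ −105 kJ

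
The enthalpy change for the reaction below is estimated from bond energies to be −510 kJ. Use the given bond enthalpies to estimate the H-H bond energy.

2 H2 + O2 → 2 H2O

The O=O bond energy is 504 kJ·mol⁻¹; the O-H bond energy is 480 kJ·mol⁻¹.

D(H-H) ≈ 453 kJ/mol

Let D be the H-H bond energy.
Σ(broken) = 2×D + 1×504 = 504 + 2D
Σ(formed) = 4×480 = 1920
ΔH = Σ(broken) − Σ(formed) = (504 + 2D) − (1920) = −1416 + 2D
Setting this equal to −510 kJ gives 2D = 906, so D = 453 kJ/mol.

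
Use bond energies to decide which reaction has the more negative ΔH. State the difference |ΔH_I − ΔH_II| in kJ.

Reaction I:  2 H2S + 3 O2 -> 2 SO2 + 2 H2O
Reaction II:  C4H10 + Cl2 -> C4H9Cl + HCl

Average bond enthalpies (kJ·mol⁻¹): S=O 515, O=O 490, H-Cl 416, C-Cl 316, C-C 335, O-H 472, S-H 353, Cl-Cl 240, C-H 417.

Reaction I:
  Bonds broken (reactants):
    O=O: 3 × 490 = 1470
    S-H: 4 × 353 = 1412
    Σ(broken) = 2882 kJ
  Bonds formed (products):
    O-H: 4 × 472 = 1888
    S=O: 4 × 515 = 2060
    Σ(formed) = 3948 kJ
  ΔH_I = 2882 − 3948 = −1066 kJ
Reaction II:
  Bonds broken (reactants):
    C-C: 3 × 335 = 1005
    C-H: 10 × 417 = 4170
    Cl-Cl: 1 × 240 = 240
    Σ(broken) = 5415 kJ
  Bonds formed (products):
    C-C: 3 × 335 = 1005
    C-Cl: 1 × 316 = 316
    C-H: 9 × 417 = 3753
    H-Cl: 1 × 416 = 416
    Σ(formed) = 5490 kJ
  ΔH_II = 5415 − 5490 = −75 kJ
ΔH_I − ΔH_II = −991 kJ, so reaction I has the more negative ΔH; |ΔH_I − ΔH_II| = 991 kJ.

Reaction I, by 991 kJ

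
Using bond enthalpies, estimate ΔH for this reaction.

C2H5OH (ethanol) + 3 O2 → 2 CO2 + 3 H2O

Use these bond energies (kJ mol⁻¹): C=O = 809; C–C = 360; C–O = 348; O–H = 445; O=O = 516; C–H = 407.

ΔH ≈ −1170 kJ

Bonds broken (reactants):
  C–C: 1 × 360 = 360
  C–H: 5 × 407 = 2035
  C–O: 1 × 348 = 348
  O–H: 1 × 445 = 445
  O=O: 3 × 516 = 1548
  Σ(broken) = 4736 kJ
Bonds formed (products):
  C=O: 4 × 809 = 3236
  O–H: 6 × 445 = 2670
  Σ(formed) = 5906 kJ
ΔH = Σ(broken) − Σ(formed) = 4736 − 5906 = −1170 kJ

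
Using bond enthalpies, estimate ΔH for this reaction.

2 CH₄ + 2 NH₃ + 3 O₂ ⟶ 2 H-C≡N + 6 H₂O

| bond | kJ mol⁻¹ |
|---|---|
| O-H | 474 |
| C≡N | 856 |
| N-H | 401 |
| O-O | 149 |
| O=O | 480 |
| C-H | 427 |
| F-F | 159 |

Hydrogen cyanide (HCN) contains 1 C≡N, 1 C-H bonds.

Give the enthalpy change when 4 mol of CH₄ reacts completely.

ΔH = −1984 kJ

Bonds broken (reactants):
  C-H: 8 × 427 = 3416
  N-H: 6 × 401 = 2406
  O=O: 3 × 480 = 1440
  Σ(broken) = 7262 kJ
Bonds formed (products):
  C≡N: 2 × 856 = 1712
  C-H: 2 × 427 = 854
  O-H: 12 × 474 = 5688
  Σ(formed) = 8254 kJ
ΔH = Σ(broken) − Σ(formed) = 7262 − 8254 = −992 kJ
For 2× the reaction as written: 2 × (−992) = −1984 kJ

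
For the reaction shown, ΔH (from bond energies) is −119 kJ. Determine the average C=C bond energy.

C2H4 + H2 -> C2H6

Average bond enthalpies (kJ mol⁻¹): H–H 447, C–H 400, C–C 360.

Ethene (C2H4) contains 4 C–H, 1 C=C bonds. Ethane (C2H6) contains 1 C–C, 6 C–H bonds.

D(C=C) ≈ 594 kJ/mol

Let D be the C=C bond energy.
Σ(broken) = 4×400 + 1×D + 1×447 = 2047 + D
Σ(formed) = 1×360 + 6×400 = 2760
ΔH = Σ(broken) − Σ(formed) = (2047 + D) − (2760) = −713 + D
Setting this equal to −119 kJ gives D = 594 kJ/mol.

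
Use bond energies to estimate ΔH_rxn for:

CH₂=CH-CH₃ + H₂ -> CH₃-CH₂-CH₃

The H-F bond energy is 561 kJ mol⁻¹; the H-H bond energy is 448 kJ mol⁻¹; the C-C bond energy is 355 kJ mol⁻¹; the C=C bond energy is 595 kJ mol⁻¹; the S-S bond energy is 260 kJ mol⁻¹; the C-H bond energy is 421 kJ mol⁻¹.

ΔH ≈ −154 kJ

Bonds broken (reactants):
  C-C: 1 × 355 = 355
  C-H: 6 × 421 = 2526
  C=C: 1 × 595 = 595
  H-H: 1 × 448 = 448
  Σ(broken) = 3924 kJ
Bonds formed (products):
  C-C: 2 × 355 = 710
  C-H: 8 × 421 = 3368
  Σ(formed) = 4078 kJ
ΔH = Σ(broken) − Σ(formed) = 3924 − 4078 = −154 kJ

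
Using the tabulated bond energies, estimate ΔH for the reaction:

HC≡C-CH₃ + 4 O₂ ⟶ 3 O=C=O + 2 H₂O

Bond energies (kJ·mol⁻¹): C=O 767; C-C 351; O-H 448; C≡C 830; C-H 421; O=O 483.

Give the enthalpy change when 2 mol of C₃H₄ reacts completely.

ΔH = −3194 kJ

Bonds broken (reactants):
  C≡C: 1 × 830 = 830
  C-C: 1 × 351 = 351
  C-H: 4 × 421 = 1684
  O=O: 4 × 483 = 1932
  Σ(broken) = 4797 kJ
Bonds formed (products):
  C=O: 6 × 767 = 4602
  O-H: 4 × 448 = 1792
  Σ(formed) = 6394 kJ
ΔH = Σ(broken) − Σ(formed) = 4797 − 6394 = −1597 kJ
For 2× the reaction as written: 2 × (−1597) = −3194 kJ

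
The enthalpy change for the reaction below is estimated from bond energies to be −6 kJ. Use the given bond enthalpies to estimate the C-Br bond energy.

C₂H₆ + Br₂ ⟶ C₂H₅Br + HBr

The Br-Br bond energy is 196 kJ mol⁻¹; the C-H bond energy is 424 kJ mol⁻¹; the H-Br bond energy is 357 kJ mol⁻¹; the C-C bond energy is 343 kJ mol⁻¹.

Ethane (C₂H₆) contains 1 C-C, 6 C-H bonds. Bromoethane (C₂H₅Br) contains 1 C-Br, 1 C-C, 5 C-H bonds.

Let D be the C-Br bond energy.
Σ(broken) = 1×196 + 1×343 + 6×424 = 3083
Σ(formed) = 1×D + 1×343 + 5×424 + 1×357 = 2820 + D
ΔH = Σ(broken) − Σ(formed) = (3083) − (2820 + D) = +263 − D
Setting this equal to −6 kJ gives D = 269 kJ/mol.

D(C-Br) ≈ 269 kJ/mol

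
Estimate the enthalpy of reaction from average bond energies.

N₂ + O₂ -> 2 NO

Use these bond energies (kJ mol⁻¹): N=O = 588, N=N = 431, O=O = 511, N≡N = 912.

ΔH ≈ +247 kJ

Bonds broken (reactants):
  N≡N: 1 × 912 = 912
  O=O: 1 × 511 = 511
  Σ(broken) = 1423 kJ
Bonds formed (products):
  N=O: 2 × 588 = 1176
  Σ(formed) = 1176 kJ
ΔH = Σ(broken) − Σ(formed) = 1423 − 1176 = +247 kJ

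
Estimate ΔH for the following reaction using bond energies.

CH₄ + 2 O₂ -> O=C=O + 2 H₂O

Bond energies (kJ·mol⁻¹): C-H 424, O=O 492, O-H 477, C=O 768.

Bonds broken (reactants):
  C-H: 4 × 424 = 1696
  O=O: 2 × 492 = 984
  Σ(broken) = 2680 kJ
Bonds formed (products):
  C=O: 2 × 768 = 1536
  O-H: 4 × 477 = 1908
  Σ(formed) = 3444 kJ
ΔH = Σ(broken) − Σ(formed) = 2680 − 3444 = −764 kJ

ΔH ≈ −764 kJ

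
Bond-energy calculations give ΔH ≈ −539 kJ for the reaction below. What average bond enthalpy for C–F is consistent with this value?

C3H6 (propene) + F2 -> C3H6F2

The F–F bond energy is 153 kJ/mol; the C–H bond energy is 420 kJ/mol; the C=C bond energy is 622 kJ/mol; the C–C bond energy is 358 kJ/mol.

Let D be the C–F bond energy.
Σ(broken) = 1×358 + 6×420 + 1×622 + 1×153 = 3653
Σ(formed) = 2×358 + 2×D + 6×420 = 3236 + 2D
ΔH = Σ(broken) − Σ(formed) = (3653) − (3236 + 2D) = +417 − 2D
Setting this equal to −539 kJ gives 2D = 956, so D = 478 kJ/mol.

D(C–F) ≈ 478 kJ/mol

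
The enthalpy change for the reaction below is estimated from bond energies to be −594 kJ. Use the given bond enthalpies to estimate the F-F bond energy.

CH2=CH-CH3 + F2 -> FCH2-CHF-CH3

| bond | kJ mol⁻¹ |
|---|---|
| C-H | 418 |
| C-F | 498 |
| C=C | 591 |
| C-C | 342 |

D(F-F) ≈ 153 kJ/mol

Let D be the F-F bond energy.
Σ(broken) = 1×342 + 6×418 + 1×591 + 1×D = 3441 + D
Σ(formed) = 2×342 + 2×498 + 6×418 = 4188
ΔH = Σ(broken) − Σ(formed) = (3441 + D) − (4188) = −747 + D
Setting this equal to −594 kJ gives D = 153 kJ/mol.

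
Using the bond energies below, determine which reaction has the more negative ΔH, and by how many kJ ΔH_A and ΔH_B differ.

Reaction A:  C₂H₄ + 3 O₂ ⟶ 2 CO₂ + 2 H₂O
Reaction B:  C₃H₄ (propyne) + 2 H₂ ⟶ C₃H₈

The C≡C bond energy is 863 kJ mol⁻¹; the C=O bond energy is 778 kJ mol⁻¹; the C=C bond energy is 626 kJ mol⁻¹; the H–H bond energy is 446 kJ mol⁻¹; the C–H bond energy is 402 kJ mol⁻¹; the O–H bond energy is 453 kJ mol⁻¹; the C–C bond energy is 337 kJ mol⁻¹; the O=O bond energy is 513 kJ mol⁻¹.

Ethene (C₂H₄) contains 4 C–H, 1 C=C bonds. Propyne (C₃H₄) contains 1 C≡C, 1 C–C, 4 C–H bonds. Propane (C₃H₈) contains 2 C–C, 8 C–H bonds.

Reaction A, by 961 kJ

Reaction A:
  Bonds broken (reactants):
    C–H: 4 × 402 = 1608
    C=C: 1 × 626 = 626
    O=O: 3 × 513 = 1539
    Σ(broken) = 3773 kJ
  Bonds formed (products):
    C=O: 4 × 778 = 3112
    O–H: 4 × 453 = 1812
    Σ(formed) = 4924 kJ
  ΔH_A = 3773 − 4924 = −1151 kJ
Reaction B:
  Bonds broken (reactants):
    C≡C: 1 × 863 = 863
    C–C: 1 × 337 = 337
    C–H: 4 × 402 = 1608
    H–H: 2 × 446 = 892
    Σ(broken) = 3700 kJ
  Bonds formed (products):
    C–C: 2 × 337 = 674
    C–H: 8 × 402 = 3216
    Σ(formed) = 3890 kJ
  ΔH_B = 3700 − 3890 = −190 kJ
ΔH_A − ΔH_B = −961 kJ, so reaction A has the more negative ΔH; |ΔH_A − ΔH_B| = 961 kJ.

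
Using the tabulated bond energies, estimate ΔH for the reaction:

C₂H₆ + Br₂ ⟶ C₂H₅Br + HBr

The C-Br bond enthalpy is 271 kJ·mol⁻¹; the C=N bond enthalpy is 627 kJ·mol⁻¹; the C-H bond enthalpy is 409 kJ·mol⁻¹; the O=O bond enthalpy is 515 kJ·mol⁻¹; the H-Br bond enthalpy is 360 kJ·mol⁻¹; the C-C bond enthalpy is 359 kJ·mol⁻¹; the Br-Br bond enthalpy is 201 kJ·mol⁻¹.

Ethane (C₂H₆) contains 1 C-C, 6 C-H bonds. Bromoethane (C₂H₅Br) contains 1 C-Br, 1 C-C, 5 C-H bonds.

Bonds broken (reactants):
  Br-Br: 1 × 201 = 201
  C-C: 1 × 359 = 359
  C-H: 6 × 409 = 2454
  Σ(broken) = 3014 kJ
Bonds formed (products):
  C-Br: 1 × 271 = 271
  C-C: 1 × 359 = 359
  C-H: 5 × 409 = 2045
  H-Br: 1 × 360 = 360
  Σ(formed) = 3035 kJ
ΔH = Σ(broken) − Σ(formed) = 3014 − 3035 = −21 kJ

ΔH ≈ −21 kJ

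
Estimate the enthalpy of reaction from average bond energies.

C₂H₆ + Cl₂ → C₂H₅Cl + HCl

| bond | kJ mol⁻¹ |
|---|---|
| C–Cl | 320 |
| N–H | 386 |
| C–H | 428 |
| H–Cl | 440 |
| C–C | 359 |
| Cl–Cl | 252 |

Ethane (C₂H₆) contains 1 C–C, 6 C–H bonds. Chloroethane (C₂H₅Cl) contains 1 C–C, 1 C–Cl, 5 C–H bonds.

ΔH ≈ −80 kJ

Bonds broken (reactants):
  C–C: 1 × 359 = 359
  C–H: 6 × 428 = 2568
  Cl–Cl: 1 × 252 = 252
  Σ(broken) = 3179 kJ
Bonds formed (products):
  C–C: 1 × 359 = 359
  C–Cl: 1 × 320 = 320
  C–H: 5 × 428 = 2140
  H–Cl: 1 × 440 = 440
  Σ(formed) = 3259 kJ
ΔH = Σ(broken) − Σ(formed) = 3179 − 3259 = −80 kJ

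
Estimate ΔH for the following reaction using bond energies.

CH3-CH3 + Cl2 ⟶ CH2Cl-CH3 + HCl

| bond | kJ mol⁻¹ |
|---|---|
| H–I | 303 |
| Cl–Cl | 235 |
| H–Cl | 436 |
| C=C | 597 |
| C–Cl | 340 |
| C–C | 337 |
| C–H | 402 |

Bonds broken (reactants):
  C–C: 1 × 337 = 337
  C–H: 6 × 402 = 2412
  Cl–Cl: 1 × 235 = 235
  Σ(broken) = 2984 kJ
Bonds formed (products):
  C–C: 1 × 337 = 337
  C–Cl: 1 × 340 = 340
  C–H: 5 × 402 = 2010
  H–Cl: 1 × 436 = 436
  Σ(formed) = 3123 kJ
ΔH = Σ(broken) − Σ(formed) = 2984 − 3123 = −139 kJ

ΔH ≈ −139 kJ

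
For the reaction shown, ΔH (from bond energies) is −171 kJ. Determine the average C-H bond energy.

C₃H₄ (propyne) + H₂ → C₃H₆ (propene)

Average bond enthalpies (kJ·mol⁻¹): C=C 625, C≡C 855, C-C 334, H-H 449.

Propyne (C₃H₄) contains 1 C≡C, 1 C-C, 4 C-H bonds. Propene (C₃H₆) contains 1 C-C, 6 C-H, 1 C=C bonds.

D(C-H) ≈ 425 kJ/mol

Let D be the C-H bond energy.
Σ(broken) = 1×855 + 1×334 + 4×D + 1×449 = 1638 + 4D
Σ(formed) = 1×334 + 6×D + 1×625 = 959 + 6D
ΔH = Σ(broken) − Σ(formed) = (1638 + 4D) − (959 + 6D) = +679 − 2D
Setting this equal to −171 kJ gives 2D = 850, so D = 425 kJ/mol.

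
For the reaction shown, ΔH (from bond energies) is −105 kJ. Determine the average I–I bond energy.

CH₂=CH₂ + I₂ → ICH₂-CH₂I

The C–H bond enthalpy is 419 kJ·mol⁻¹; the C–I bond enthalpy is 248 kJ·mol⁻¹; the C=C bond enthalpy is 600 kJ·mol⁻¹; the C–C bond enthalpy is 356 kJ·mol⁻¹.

D(I–I) ≈ 147 kJ/mol

Let D be the I–I bond energy.
Σ(broken) = 4×419 + 1×600 + 1×D = 2276 + D
Σ(formed) = 1×356 + 4×419 + 2×248 = 2528
ΔH = Σ(broken) − Σ(formed) = (2276 + D) − (2528) = −252 + D
Setting this equal to −105 kJ gives D = 147 kJ/mol.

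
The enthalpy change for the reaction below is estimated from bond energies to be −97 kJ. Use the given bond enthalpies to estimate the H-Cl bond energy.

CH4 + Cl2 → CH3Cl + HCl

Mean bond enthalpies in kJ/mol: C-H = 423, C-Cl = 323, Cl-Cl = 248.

D(H-Cl) ≈ 445 kJ/mol

Let D be the H-Cl bond energy.
Σ(broken) = 4×423 + 1×248 = 1940
Σ(formed) = 1×323 + 3×423 + 1×D = 1592 + D
ΔH = Σ(broken) − Σ(formed) = (1940) − (1592 + D) = +348 − D
Setting this equal to −97 kJ gives D = 445 kJ/mol.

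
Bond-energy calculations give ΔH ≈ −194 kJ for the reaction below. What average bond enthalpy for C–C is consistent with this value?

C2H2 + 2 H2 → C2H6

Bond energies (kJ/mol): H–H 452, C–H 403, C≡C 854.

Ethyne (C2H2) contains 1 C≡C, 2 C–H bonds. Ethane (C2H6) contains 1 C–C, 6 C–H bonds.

D(C–C) ≈ 340 kJ/mol

Let D be the C–C bond energy.
Σ(broken) = 1×854 + 2×403 + 2×452 = 2564
Σ(formed) = 1×D + 6×403 = 2418 + D
ΔH = Σ(broken) − Σ(formed) = (2564) − (2418 + D) = +146 − D
Setting this equal to −194 kJ gives D = 340 kJ/mol.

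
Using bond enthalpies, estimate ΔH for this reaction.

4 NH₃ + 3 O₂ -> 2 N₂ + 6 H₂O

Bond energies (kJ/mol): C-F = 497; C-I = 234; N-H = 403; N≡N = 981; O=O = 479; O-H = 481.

Bonds broken (reactants):
  N-H: 12 × 403 = 4836
  O=O: 3 × 479 = 1437
  Σ(broken) = 6273 kJ
Bonds formed (products):
  N≡N: 2 × 981 = 1962
  O-H: 12 × 481 = 5772
  Σ(formed) = 7734 kJ
ΔH = Σ(broken) − Σ(formed) = 6273 − 7734 = −1461 kJ

ΔH ≈ −1461 kJ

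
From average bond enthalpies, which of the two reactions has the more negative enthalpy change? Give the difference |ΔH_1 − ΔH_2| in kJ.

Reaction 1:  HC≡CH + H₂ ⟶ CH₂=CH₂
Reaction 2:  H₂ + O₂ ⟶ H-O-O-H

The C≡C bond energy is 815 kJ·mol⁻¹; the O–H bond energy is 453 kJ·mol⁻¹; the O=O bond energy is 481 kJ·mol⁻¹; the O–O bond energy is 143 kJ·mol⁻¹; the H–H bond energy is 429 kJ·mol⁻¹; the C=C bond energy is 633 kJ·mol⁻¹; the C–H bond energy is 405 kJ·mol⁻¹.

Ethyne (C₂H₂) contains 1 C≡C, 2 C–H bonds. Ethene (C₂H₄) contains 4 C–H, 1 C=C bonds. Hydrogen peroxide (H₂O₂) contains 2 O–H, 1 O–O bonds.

Reaction 1:
  Bonds broken (reactants):
    C≡C: 1 × 815 = 815
    C–H: 2 × 405 = 810
    H–H: 1 × 429 = 429
    Σ(broken) = 2054 kJ
  Bonds formed (products):
    C–H: 4 × 405 = 1620
    C=C: 1 × 633 = 633
    Σ(formed) = 2253 kJ
  ΔH_1 = 2054 − 2253 = −199 kJ
Reaction 2:
  Bonds broken (reactants):
    H–H: 1 × 429 = 429
    O=O: 1 × 481 = 481
    Σ(broken) = 910 kJ
  Bonds formed (products):
    O–H: 2 × 453 = 906
    O–O: 1 × 143 = 143
    Σ(formed) = 1049 kJ
  ΔH_2 = 910 − 1049 = −139 kJ
ΔH_1 − ΔH_2 = −60 kJ, so reaction 1 has the more negative ΔH; |ΔH_1 − ΔH_2| = 60 kJ.

Reaction 1, by 60 kJ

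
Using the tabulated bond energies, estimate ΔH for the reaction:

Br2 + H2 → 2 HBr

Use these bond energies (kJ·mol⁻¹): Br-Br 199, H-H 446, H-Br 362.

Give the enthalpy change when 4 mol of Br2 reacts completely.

ΔH = −316 kJ

Bonds broken (reactants):
  Br-Br: 1 × 199 = 199
  H-H: 1 × 446 = 446
  Σ(broken) = 645 kJ
Bonds formed (products):
  H-Br: 2 × 362 = 724
  Σ(formed) = 724 kJ
ΔH = Σ(broken) − Σ(formed) = 645 − 724 = −79 kJ
For 4× the reaction as written: 4 × (−79) = −316 kJ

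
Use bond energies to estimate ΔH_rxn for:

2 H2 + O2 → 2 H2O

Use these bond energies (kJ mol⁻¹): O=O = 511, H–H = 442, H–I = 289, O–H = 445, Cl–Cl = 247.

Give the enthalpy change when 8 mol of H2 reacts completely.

Bonds broken (reactants):
  H–H: 2 × 442 = 884
  O=O: 1 × 511 = 511
  Σ(broken) = 1395 kJ
Bonds formed (products):
  O–H: 4 × 445 = 1780
  Σ(formed) = 1780 kJ
ΔH = Σ(broken) − Σ(formed) = 1395 − 1780 = −385 kJ
For 4× the reaction as written: 4 × (−385) = −1540 kJ

ΔH = −1540 kJ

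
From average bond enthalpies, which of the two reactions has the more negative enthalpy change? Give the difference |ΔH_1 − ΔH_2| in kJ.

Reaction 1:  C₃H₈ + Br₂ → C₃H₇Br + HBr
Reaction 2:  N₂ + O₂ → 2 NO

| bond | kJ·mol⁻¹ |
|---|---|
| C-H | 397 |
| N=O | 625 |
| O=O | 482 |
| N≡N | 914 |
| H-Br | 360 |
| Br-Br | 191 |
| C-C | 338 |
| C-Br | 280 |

Reaction 1, by 198 kJ

Reaction 1:
  Bonds broken (reactants):
    Br-Br: 1 × 191 = 191
    C-C: 2 × 338 = 676
    C-H: 8 × 397 = 3176
    Σ(broken) = 4043 kJ
  Bonds formed (products):
    C-Br: 1 × 280 = 280
    C-C: 2 × 338 = 676
    C-H: 7 × 397 = 2779
    H-Br: 1 × 360 = 360
    Σ(formed) = 4095 kJ
  ΔH_1 = 4043 − 4095 = −52 kJ
Reaction 2:
  Bonds broken (reactants):
    N≡N: 1 × 914 = 914
    O=O: 1 × 482 = 482
    Σ(broken) = 1396 kJ
  Bonds formed (products):
    N=O: 2 × 625 = 1250
    Σ(formed) = 1250 kJ
  ΔH_2 = 1396 − 1250 = +146 kJ
ΔH_1 − ΔH_2 = −198 kJ, so reaction 1 has the more negative ΔH; |ΔH_1 − ΔH_2| = 198 kJ.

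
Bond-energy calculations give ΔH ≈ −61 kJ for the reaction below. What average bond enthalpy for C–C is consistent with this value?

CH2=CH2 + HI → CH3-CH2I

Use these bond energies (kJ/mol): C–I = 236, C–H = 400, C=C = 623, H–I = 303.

D(C–C) ≈ 351 kJ/mol

Let D be the C–C bond energy.
Σ(broken) = 4×400 + 1×623 + 1×303 = 2526
Σ(formed) = 1×D + 5×400 + 1×236 = 2236 + D
ΔH = Σ(broken) − Σ(formed) = (2526) − (2236 + D) = +290 − D
Setting this equal to −61 kJ gives D = 351 kJ/mol.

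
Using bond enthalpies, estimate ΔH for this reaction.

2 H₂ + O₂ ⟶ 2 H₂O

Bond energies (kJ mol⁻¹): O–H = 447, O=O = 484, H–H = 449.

Bonds broken (reactants):
  H–H: 2 × 449 = 898
  O=O: 1 × 484 = 484
  Σ(broken) = 1382 kJ
Bonds formed (products):
  O–H: 4 × 447 = 1788
  Σ(formed) = 1788 kJ
ΔH = Σ(broken) − Σ(formed) = 1382 − 1788 = −406 kJ

ΔH ≈ −406 kJ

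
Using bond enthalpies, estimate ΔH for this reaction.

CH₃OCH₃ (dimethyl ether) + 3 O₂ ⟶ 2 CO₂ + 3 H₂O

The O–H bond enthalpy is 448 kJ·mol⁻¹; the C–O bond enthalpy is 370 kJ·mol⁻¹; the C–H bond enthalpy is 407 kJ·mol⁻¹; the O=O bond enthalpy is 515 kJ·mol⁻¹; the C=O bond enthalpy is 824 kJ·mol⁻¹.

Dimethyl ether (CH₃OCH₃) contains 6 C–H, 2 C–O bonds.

Bonds broken (reactants):
  C–H: 6 × 407 = 2442
  C–O: 2 × 370 = 740
  O=O: 3 × 515 = 1545
  Σ(broken) = 4727 kJ
Bonds formed (products):
  C=O: 4 × 824 = 3296
  O–H: 6 × 448 = 2688
  Σ(formed) = 5984 kJ
ΔH = Σ(broken) − Σ(formed) = 4727 − 5984 = −1257 kJ

ΔH ≈ −1257 kJ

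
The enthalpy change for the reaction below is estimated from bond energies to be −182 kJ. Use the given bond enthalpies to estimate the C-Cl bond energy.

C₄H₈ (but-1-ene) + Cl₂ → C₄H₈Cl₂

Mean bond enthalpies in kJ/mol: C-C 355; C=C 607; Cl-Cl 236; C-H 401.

Let D be the C-Cl bond energy.
Σ(broken) = 2×355 + 8×401 + 1×607 + 1×236 = 4761
Σ(formed) = 3×355 + 2×D + 8×401 = 4273 + 2D
ΔH = Σ(broken) − Σ(formed) = (4761) − (4273 + 2D) = +488 − 2D
Setting this equal to −182 kJ gives 2D = 670, so D = 335 kJ/mol.

D(C-Cl) ≈ 335 kJ/mol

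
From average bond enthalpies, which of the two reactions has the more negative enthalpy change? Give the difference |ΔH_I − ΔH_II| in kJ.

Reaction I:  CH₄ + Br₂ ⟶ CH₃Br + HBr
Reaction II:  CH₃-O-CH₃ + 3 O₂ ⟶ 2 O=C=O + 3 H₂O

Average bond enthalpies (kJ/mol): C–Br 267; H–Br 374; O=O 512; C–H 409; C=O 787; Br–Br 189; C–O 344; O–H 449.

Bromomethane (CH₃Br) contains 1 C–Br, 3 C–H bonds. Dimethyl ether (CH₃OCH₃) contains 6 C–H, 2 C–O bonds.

Reaction I:
  Bonds broken (reactants):
    Br–Br: 1 × 189 = 189
    C–H: 4 × 409 = 1636
    Σ(broken) = 1825 kJ
  Bonds formed (products):
    C–Br: 1 × 267 = 267
    C–H: 3 × 409 = 1227
    H–Br: 1 × 374 = 374
    Σ(formed) = 1868 kJ
  ΔH_I = 1825 − 1868 = −43 kJ
Reaction II:
  Bonds broken (reactants):
    C–H: 6 × 409 = 2454
    C–O: 2 × 344 = 688
    O=O: 3 × 512 = 1536
    Σ(broken) = 4678 kJ
  Bonds formed (products):
    C=O: 4 × 787 = 3148
    O–H: 6 × 449 = 2694
    Σ(formed) = 5842 kJ
  ΔH_II = 4678 − 5842 = −1164 kJ
ΔH_I − ΔH_II = +1121 kJ, so reaction II has the more negative ΔH; |ΔH_I − ΔH_II| = 1121 kJ.

Reaction II, by 1121 kJ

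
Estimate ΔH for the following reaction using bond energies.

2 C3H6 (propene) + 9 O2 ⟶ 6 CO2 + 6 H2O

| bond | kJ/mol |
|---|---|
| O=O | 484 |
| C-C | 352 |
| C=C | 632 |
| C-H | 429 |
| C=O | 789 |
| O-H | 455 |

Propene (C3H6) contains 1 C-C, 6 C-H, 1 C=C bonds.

Bonds broken (reactants):
  C-C: 2 × 352 = 704
  C-H: 12 × 429 = 5148
  C=C: 2 × 632 = 1264
  O=O: 9 × 484 = 4356
  Σ(broken) = 11472 kJ
Bonds formed (products):
  C=O: 12 × 789 = 9468
  O-H: 12 × 455 = 5460
  Σ(formed) = 14928 kJ
ΔH = Σ(broken) − Σ(formed) = 11472 − 14928 = −3456 kJ

ΔH ≈ −3456 kJ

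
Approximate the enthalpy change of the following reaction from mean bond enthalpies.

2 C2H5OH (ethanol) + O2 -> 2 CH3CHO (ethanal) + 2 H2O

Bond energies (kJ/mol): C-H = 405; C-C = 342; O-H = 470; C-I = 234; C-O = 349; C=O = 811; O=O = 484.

ΔH ≈ −570 kJ

Bonds broken (reactants):
  C-C: 2 × 342 = 684
  C-H: 10 × 405 = 4050
  C-O: 2 × 349 = 698
  O-H: 2 × 470 = 940
  O=O: 1 × 484 = 484
  Σ(broken) = 6856 kJ
Bonds formed (products):
  C-C: 2 × 342 = 684
  C-H: 8 × 405 = 3240
  C=O: 2 × 811 = 1622
  O-H: 4 × 470 = 1880
  Σ(formed) = 7426 kJ
ΔH = Σ(broken) − Σ(formed) = 6856 − 7426 = −570 kJ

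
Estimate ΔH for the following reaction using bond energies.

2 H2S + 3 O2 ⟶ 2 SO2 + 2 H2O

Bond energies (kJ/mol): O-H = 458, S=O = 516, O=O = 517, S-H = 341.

ΔH ≈ −981 kJ

Bonds broken (reactants):
  O=O: 3 × 517 = 1551
  S-H: 4 × 341 = 1364
  Σ(broken) = 2915 kJ
Bonds formed (products):
  O-H: 4 × 458 = 1832
  S=O: 4 × 516 = 2064
  Σ(formed) = 3896 kJ
ΔH = Σ(broken) − Σ(formed) = 2915 − 3896 = −981 kJ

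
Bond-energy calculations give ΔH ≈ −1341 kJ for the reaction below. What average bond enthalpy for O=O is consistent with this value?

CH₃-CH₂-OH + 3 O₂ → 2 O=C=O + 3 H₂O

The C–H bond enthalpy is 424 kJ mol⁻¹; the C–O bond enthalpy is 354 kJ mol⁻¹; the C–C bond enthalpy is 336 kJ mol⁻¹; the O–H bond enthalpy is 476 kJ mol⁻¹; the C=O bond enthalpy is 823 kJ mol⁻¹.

Let D be the O=O bond energy.
Σ(broken) = 1×336 + 5×424 + 1×354 + 1×476 + 3×D = 3286 + 3D
Σ(formed) = 4×823 + 6×476 = 6148
ΔH = Σ(broken) − Σ(formed) = (3286 + 3D) − (6148) = −2862 + 3D
Setting this equal to −1341 kJ gives 3D = 1521, so D = 507 kJ/mol.

D(O=O) ≈ 507 kJ/mol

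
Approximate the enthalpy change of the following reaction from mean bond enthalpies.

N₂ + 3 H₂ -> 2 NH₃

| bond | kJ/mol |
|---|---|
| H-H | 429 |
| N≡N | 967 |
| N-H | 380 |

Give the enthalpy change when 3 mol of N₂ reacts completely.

Bonds broken (reactants):
  H-H: 3 × 429 = 1287
  N≡N: 1 × 967 = 967
  Σ(broken) = 2254 kJ
Bonds formed (products):
  N-H: 6 × 380 = 2280
  Σ(formed) = 2280 kJ
ΔH = Σ(broken) − Σ(formed) = 2254 − 2280 = −26 kJ
For 3× the reaction as written: 3 × (−26) = −78 kJ

ΔH = −78 kJ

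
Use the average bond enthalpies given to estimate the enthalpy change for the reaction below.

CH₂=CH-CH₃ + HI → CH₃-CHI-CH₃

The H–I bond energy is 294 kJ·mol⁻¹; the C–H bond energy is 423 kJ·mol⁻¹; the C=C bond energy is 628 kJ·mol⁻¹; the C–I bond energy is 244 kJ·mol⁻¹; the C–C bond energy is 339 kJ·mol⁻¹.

Bonds broken (reactants):
  C–C: 1 × 339 = 339
  C–H: 6 × 423 = 2538
  C=C: 1 × 628 = 628
  H–I: 1 × 294 = 294
  Σ(broken) = 3799 kJ
Bonds formed (products):
  C–C: 2 × 339 = 678
  C–H: 7 × 423 = 2961
  C–I: 1 × 244 = 244
  Σ(formed) = 3883 kJ
ΔH = Σ(broken) − Σ(formed) = 3799 − 3883 = −84 kJ

ΔH ≈ −84 kJ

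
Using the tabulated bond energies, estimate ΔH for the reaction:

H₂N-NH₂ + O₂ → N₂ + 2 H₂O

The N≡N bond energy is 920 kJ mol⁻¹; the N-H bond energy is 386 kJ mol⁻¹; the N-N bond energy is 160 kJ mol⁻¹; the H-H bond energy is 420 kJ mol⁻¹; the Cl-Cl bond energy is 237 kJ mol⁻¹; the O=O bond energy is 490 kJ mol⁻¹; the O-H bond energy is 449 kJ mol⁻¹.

ΔH ≈ −522 kJ

Bonds broken (reactants):
  N-H: 4 × 386 = 1544
  N-N: 1 × 160 = 160
  O=O: 1 × 490 = 490
  Σ(broken) = 2194 kJ
Bonds formed (products):
  N≡N: 1 × 920 = 920
  O-H: 4 × 449 = 1796
  Σ(formed) = 2716 kJ
ΔH = Σ(broken) − Σ(formed) = 2194 − 2716 = −522 kJ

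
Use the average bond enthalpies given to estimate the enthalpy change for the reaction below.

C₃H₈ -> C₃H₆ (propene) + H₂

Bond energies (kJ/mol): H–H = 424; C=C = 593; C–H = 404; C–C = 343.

ΔH ≈ +134 kJ

Bonds broken (reactants):
  C–C: 2 × 343 = 686
  C–H: 8 × 404 = 3232
  Σ(broken) = 3918 kJ
Bonds formed (products):
  C–C: 1 × 343 = 343
  C–H: 6 × 404 = 2424
  C=C: 1 × 593 = 593
  H–H: 1 × 424 = 424
  Σ(formed) = 3784 kJ
ΔH = Σ(broken) − Σ(formed) = 3918 − 3784 = +134 kJ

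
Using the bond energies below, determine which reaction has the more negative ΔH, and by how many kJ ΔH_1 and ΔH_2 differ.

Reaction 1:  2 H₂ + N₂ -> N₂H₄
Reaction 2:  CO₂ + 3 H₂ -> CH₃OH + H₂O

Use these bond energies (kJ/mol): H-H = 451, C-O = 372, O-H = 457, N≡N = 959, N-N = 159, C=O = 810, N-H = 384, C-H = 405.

Reaction 1:
  Bonds broken (reactants):
    H-H: 2 × 451 = 902
    N≡N: 1 × 959 = 959
    Σ(broken) = 1861 kJ
  Bonds formed (products):
    N-H: 4 × 384 = 1536
    N-N: 1 × 159 = 159
    Σ(formed) = 1695 kJ
  ΔH_1 = 1861 − 1695 = +166 kJ
Reaction 2:
  Bonds broken (reactants):
    C=O: 2 × 810 = 1620
    H-H: 3 × 451 = 1353
    Σ(broken) = 2973 kJ
  Bonds formed (products):
    C-H: 3 × 405 = 1215
    C-O: 1 × 372 = 372
    O-H: 3 × 457 = 1371
    Σ(formed) = 2958 kJ
  ΔH_2 = 2973 − 2958 = +15 kJ
ΔH_1 − ΔH_2 = +151 kJ, so reaction 2 has the more negative ΔH; |ΔH_1 − ΔH_2| = 151 kJ.

Reaction 2, by 151 kJ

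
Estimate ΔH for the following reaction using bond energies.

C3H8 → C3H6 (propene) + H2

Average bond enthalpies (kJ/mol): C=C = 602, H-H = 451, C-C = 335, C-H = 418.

Bonds broken (reactants):
  C-C: 2 × 335 = 670
  C-H: 8 × 418 = 3344
  Σ(broken) = 4014 kJ
Bonds formed (products):
  C-C: 1 × 335 = 335
  C-H: 6 × 418 = 2508
  C=C: 1 × 602 = 602
  H-H: 1 × 451 = 451
  Σ(formed) = 3896 kJ
ΔH = Σ(broken) − Σ(formed) = 4014 − 3896 = +118 kJ

ΔH ≈ +118 kJ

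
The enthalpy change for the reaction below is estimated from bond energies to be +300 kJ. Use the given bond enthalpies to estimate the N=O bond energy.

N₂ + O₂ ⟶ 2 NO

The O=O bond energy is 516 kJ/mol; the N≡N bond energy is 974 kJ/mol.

D(N=O) ≈ 595 kJ/mol

Let D be the N=O bond energy.
Σ(broken) = 1×974 + 1×516 = 1490
Σ(formed) = 2×D = 2D
ΔH = Σ(broken) − Σ(formed) = (1490) − (2D) = +1490 − 2D
Setting this equal to +300 kJ gives 2D = 1190, so D = 595 kJ/mol.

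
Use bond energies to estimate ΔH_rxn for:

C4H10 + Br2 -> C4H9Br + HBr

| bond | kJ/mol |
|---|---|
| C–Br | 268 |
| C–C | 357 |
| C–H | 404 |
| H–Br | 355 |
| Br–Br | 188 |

Bonds broken (reactants):
  Br–Br: 1 × 188 = 188
  C–C: 3 × 357 = 1071
  C–H: 10 × 404 = 4040
  Σ(broken) = 5299 kJ
Bonds formed (products):
  C–Br: 1 × 268 = 268
  C–C: 3 × 357 = 1071
  C–H: 9 × 404 = 3636
  H–Br: 1 × 355 = 355
  Σ(formed) = 5330 kJ
ΔH = Σ(broken) − Σ(formed) = 5299 − 5330 = −31 kJ

ΔH ≈ −31 kJ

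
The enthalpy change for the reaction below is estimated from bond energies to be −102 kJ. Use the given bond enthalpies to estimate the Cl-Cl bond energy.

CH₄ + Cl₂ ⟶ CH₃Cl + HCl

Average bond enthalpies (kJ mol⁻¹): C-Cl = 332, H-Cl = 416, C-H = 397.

Let D be the Cl-Cl bond energy.
Σ(broken) = 4×397 + 1×D = 1588 + D
Σ(formed) = 1×332 + 3×397 + 1×416 = 1939
ΔH = Σ(broken) − Σ(formed) = (1588 + D) − (1939) = −351 + D
Setting this equal to −102 kJ gives D = 249 kJ/mol.

D(Cl-Cl) ≈ 249 kJ/mol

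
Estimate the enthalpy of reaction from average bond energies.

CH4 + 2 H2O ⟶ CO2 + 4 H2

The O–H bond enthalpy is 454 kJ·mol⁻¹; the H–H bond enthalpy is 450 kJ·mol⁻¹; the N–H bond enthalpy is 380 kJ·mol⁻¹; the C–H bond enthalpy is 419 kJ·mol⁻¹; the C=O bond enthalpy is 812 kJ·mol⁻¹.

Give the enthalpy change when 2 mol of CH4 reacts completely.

Bonds broken (reactants):
  C–H: 4 × 419 = 1676
  O–H: 4 × 454 = 1816
  Σ(broken) = 3492 kJ
Bonds formed (products):
  C=O: 2 × 812 = 1624
  H–H: 4 × 450 = 1800
  Σ(formed) = 3424 kJ
ΔH = Σ(broken) − Σ(formed) = 3492 − 3424 = +68 kJ
For 2× the reaction as written: 2 × (+68) = +136 kJ

ΔH = +136 kJ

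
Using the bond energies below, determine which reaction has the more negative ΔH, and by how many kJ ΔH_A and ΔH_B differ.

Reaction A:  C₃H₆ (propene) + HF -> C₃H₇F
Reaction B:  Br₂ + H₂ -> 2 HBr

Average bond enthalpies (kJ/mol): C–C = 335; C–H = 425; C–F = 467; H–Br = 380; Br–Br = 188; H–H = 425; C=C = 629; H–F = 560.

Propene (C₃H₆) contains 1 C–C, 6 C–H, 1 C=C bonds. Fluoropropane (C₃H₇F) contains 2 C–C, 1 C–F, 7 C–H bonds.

Reaction B, by 109 kJ

Reaction A:
  Bonds broken (reactants):
    C–C: 1 × 335 = 335
    C–H: 6 × 425 = 2550
    C=C: 1 × 629 = 629
    H–F: 1 × 560 = 560
    Σ(broken) = 4074 kJ
  Bonds formed (products):
    C–C: 2 × 335 = 670
    C–F: 1 × 467 = 467
    C–H: 7 × 425 = 2975
    Σ(formed) = 4112 kJ
  ΔH_A = 4074 − 4112 = −38 kJ
Reaction B:
  Bonds broken (reactants):
    Br–Br: 1 × 188 = 188
    H–H: 1 × 425 = 425
    Σ(broken) = 613 kJ
  Bonds formed (products):
    H–Br: 2 × 380 = 760
    Σ(formed) = 760 kJ
  ΔH_B = 613 − 760 = −147 kJ
ΔH_A − ΔH_B = +109 kJ, so reaction B has the more negative ΔH; |ΔH_A − ΔH_B| = 109 kJ.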